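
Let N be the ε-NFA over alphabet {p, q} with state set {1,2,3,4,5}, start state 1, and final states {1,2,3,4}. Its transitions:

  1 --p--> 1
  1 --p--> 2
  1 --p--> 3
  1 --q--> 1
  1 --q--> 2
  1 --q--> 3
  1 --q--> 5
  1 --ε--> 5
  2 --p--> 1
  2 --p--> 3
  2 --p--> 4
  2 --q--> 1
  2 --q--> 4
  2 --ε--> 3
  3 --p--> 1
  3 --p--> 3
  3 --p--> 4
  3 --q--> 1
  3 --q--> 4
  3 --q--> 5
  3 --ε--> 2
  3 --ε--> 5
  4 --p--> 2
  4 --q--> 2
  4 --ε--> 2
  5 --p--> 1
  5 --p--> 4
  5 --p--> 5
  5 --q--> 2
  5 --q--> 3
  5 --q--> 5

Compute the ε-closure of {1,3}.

{1,2,3,5}

Begin with {1,3}.
1 →ε {5}; add 5.
3 →ε {2,5}; add 2.
ε-closure = {1,2,3,5}.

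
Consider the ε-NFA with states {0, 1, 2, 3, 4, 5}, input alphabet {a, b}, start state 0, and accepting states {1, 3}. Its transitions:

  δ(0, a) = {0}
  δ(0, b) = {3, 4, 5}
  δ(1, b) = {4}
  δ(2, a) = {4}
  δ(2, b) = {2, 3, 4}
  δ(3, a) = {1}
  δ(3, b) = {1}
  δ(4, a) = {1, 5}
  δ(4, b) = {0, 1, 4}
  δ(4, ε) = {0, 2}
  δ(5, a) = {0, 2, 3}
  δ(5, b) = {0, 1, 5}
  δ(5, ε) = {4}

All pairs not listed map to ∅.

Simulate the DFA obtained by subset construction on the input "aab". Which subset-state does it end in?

Start: {0}.
δ(0,a) = {0}.
Union: {0}.
After a: {0}.
δ(0,a) = {0}.
Union: {0}.
After a: {0}.
δ(0,b) = {3, 4, 5}.
Union: {3, 4, 5}.
ε-closure gives {0, 2, 3, 4, 5}.
After b: {0, 2, 3, 4, 5}.

{0, 2, 3, 4, 5}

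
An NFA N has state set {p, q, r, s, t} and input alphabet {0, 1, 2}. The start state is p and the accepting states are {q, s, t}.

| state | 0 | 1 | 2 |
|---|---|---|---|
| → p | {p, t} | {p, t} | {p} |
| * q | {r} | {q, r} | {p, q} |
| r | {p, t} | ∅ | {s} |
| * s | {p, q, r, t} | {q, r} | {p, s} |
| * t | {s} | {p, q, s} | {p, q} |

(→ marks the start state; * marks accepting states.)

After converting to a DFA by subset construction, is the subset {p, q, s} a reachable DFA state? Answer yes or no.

Start state of the DFA: {p}.
{p} --0--> {p, t}  [new]
{p} --1--> {p, t}  [seen]
{p} --2--> {p}  [seen]
{p, t} --0--> {p, s, t}  [new]
{p, t} --1--> {p, q, s, t}  [new]
{p, t} --2--> {p, q}  [new]
{p, s, t} --0--> {p, q, r, s, t}  [new]
{p, s, t} --1--> {p, q, r, s, t}  [seen]
{p, s, t} --2--> {p, q, s}  [new]
{p, q, s, t} --0--> {p, q, r, s, t}  [seen]
{p, q, s, t} --1--> {p, q, r, s, t}  [seen]
{p, q, s, t} --2--> {p, q, s}  [seen]
{p, q} --0--> {p, r, t}  [new]
{p, q} --1--> {p, q, r, t}  [new]
{p, q} --2--> {p, q}  [seen]
{p, q, r, s, t} --0--> {p, q, r, s, t}  [seen]
{p, q, r, s, t} --1--> {p, q, r, s, t}  [seen]
{p, q, r, s, t} --2--> {p, q, s}  [seen]
{p, q, s} --0--> {p, q, r, t}  [seen]
{p, q, s} --1--> {p, q, r, t}  [seen]
{p, q, s} --2--> {p, q, s}  [seen]
{p, r, t} --0--> {p, s, t}  [seen]
{p, r, t} --1--> {p, q, s, t}  [seen]
{p, r, t} --2--> {p, q, s}  [seen]
{p, q, r, t} --0--> {p, r, s, t}  [new]
{p, q, r, t} --1--> {p, q, r, s, t}  [seen]
{p, q, r, t} --2--> {p, q, s}  [seen]
{p, r, s, t} --0--> {p, q, r, s, t}  [seen]
{p, r, s, t} --1--> {p, q, r, s, t}  [seen]
{p, r, s, t} --2--> {p, q, s}  [seen]
Reachable DFA states: {p}, {p, t}, {p, s, t}, {p, q, s, t}, {p, q}, {p, q, r, s, t}, {p, q, s}, {p, r, t}, {p, q, r, t}, {p, r, s, t}.
{p, q, s} is among them.

yes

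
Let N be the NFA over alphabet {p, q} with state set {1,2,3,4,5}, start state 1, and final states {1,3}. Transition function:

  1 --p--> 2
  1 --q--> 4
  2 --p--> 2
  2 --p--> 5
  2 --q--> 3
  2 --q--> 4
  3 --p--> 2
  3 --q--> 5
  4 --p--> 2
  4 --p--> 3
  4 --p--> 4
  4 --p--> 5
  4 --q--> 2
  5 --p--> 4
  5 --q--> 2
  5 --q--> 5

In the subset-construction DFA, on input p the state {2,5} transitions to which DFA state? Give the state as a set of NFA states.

δ(2,p) = {2,5}; δ(5,p) = {4}.
Union: {2,4,5}.

{2,4,5}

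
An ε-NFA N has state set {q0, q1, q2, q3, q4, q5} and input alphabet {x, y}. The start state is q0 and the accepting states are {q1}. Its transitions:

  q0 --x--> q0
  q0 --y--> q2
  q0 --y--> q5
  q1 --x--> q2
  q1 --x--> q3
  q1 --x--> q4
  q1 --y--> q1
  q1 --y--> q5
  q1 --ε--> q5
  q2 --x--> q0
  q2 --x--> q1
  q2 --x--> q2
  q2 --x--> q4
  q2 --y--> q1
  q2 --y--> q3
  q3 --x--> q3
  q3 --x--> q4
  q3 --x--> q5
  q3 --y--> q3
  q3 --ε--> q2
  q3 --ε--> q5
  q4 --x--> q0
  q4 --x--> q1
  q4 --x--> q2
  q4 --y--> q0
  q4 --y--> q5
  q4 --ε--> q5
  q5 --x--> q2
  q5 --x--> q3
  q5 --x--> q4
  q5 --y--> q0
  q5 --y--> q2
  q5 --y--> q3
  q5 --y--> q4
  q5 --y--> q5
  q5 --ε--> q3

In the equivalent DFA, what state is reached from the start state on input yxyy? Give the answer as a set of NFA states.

Start: {q0}.
δ(q0,y) = {q2, q5}.
Union: {q2, q5}.
ε-closure gives {q2, q3, q5}.
After y: {q2, q3, q5}.
δ(q2,x) = {q0, q1, q2, q4}; δ(q3,x) = {q3, q4, q5}; δ(q5,x) = {q2, q3, q4}.
Union: {q0, q1, q2, q3, q4, q5}.
After x: {q0, q1, q2, q3, q4, q5}.
δ(q0,y) = {q2, q5}; δ(q1,y) = {q1, q5}; δ(q2,y) = {q1, q3}; δ(q3,y) = {q3}; δ(q4,y) = {q0, q5}; δ(q5,y) = {q0, q2, q3, q4, q5}.
Union: {q0, q1, q2, q3, q4, q5}.
After y: {q0, q1, q2, q3, q4, q5}.
δ(q0,y) = {q2, q5}; δ(q1,y) = {q1, q5}; δ(q2,y) = {q1, q3}; δ(q3,y) = {q3}; δ(q4,y) = {q0, q5}; δ(q5,y) = {q0, q2, q3, q4, q5}.
Union: {q0, q1, q2, q3, q4, q5}.
After y: {q0, q1, q2, q3, q4, q5}.

{q0, q1, q2, q3, q4, q5}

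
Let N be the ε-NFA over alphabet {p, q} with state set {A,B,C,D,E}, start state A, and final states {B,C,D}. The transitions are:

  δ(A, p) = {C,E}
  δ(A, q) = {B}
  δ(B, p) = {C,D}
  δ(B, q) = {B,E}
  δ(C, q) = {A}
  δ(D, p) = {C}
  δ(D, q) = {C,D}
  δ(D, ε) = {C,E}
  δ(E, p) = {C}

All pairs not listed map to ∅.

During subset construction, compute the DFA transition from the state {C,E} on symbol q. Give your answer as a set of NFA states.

{A}

δ(C,q) = {A}; δ(E,q) = ∅.
Union: {A}.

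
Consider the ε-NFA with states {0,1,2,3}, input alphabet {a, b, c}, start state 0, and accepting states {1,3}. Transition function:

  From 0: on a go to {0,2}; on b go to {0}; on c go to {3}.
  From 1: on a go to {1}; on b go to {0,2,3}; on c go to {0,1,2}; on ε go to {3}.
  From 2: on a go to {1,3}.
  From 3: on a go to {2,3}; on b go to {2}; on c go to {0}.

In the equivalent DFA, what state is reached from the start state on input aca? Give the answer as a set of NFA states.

Start: {0}.
δ(0,a) = {0,2}.
Union: {0,2}.
After a: {0,2}.
δ(0,c) = {3}; δ(2,c) = ∅.
Union: {3}.
After c: {3}.
δ(3,a) = {2,3}.
Union: {2,3}.
After a: {2,3}.

{2,3}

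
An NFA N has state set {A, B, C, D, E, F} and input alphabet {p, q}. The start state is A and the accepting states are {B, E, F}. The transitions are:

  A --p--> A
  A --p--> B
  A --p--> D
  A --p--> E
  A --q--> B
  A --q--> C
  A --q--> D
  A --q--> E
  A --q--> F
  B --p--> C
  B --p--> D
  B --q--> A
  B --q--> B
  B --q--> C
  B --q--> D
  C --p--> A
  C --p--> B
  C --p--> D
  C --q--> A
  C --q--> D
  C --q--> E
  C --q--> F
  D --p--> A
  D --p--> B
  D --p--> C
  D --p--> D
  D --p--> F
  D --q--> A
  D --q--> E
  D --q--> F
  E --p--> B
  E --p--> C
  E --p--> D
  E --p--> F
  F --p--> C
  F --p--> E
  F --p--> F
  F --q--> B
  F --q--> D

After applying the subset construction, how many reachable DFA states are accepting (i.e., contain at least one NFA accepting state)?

3

Start state of the DFA: {A}.
{A} --p--> {A, B, D, E}  [new]
{A} --q--> {B, C, D, E, F}  [new]
{A, B, D, E} --p--> {A, B, C, D, E, F}  [new]
{A, B, D, E} --q--> {A, B, C, D, E, F}  [seen]
{B, C, D, E, F} --p--> {A, B, C, D, E, F}  [seen]
{B, C, D, E, F} --q--> {A, B, C, D, E, F}  [seen]
{A, B, C, D, E, F} --p--> {A, B, C, D, E, F}  [seen]
{A, B, C, D, E, F} --q--> {A, B, C, D, E, F}  [seen]
Reachable DFA states: {A}, {A, B, D, E}, {B, C, D, E, F}, {A, B, C, D, E, F}.
Accepting DFA states (contain an NFA accepting state): {A, B, D, E}, {B, C, D, E, F}, {A, B, C, D, E, F}.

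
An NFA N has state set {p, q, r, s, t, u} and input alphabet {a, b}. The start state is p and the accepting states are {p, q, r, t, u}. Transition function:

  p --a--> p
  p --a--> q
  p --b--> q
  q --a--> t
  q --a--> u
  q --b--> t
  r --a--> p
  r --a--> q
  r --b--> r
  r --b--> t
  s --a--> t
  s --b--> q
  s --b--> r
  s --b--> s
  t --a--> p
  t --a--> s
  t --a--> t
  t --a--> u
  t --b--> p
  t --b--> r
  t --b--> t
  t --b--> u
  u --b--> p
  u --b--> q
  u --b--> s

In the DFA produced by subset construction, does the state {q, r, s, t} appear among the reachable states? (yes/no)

no

Start state of the DFA: {p}.
{p} --a--> {p, q}  [new]
{p} --b--> {q}  [new]
{p, q} --a--> {p, q, t, u}  [new]
{p, q} --b--> {q, t}  [new]
{q} --a--> {t, u}  [new]
{q} --b--> {t}  [new]
{p, q, t, u} --a--> {p, q, s, t, u}  [new]
{p, q, t, u} --b--> {p, q, r, s, t, u}  [new]
{q, t} --a--> {p, s, t, u}  [new]
{q, t} --b--> {p, r, t, u}  [new]
{t, u} --a--> {p, s, t, u}  [seen]
{t, u} --b--> {p, q, r, s, t, u}  [seen]
{t} --a--> {p, s, t, u}  [seen]
{t} --b--> {p, r, t, u}  [seen]
{p, q, s, t, u} --a--> {p, q, s, t, u}  [seen]
{p, q, s, t, u} --b--> {p, q, r, s, t, u}  [seen]
{p, q, r, s, t, u} --a--> {p, q, s, t, u}  [seen]
{p, q, r, s, t, u} --b--> {p, q, r, s, t, u}  [seen]
{p, s, t, u} --a--> {p, q, s, t, u}  [seen]
{p, s, t, u} --b--> {p, q, r, s, t, u}  [seen]
{p, r, t, u} --a--> {p, q, s, t, u}  [seen]
{p, r, t, u} --b--> {p, q, r, s, t, u}  [seen]
Reachable DFA states: {p}, {p, q}, {q}, {p, q, t, u}, {q, t}, {t, u}, {t}, {p, q, s, t, u}, {p, q, r, s, t, u}, {p, s, t, u}, {p, r, t, u}.
{q, r, s, t} is not among them.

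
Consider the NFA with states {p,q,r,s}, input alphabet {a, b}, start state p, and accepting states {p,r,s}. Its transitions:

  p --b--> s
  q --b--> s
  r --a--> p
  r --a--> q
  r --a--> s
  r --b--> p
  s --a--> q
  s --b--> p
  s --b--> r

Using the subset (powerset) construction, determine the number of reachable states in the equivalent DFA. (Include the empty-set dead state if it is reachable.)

8

Start state of the DFA: {p}.
{p} --a--> ∅  [new]
{p} --b--> {s}  [new]
∅ --a--> ∅  [seen]
∅ --b--> ∅  [seen]
{s} --a--> {q}  [new]
{s} --b--> {p,r}  [new]
{q} --a--> ∅  [seen]
{q} --b--> {s}  [seen]
{p,r} --a--> {p,q,s}  [new]
{p,r} --b--> {p,s}  [new]
{p,q,s} --a--> {q}  [seen]
{p,q,s} --b--> {p,r,s}  [new]
{p,s} --a--> {q}  [seen]
{p,s} --b--> {p,r,s}  [seen]
{p,r,s} --a--> {p,q,s}  [seen]
{p,r,s} --b--> {p,r,s}  [seen]
Reachable DFA states: {p}, ∅, {s}, {q}, {p,r}, {p,q,s}, {p,s}, {p,r,s}.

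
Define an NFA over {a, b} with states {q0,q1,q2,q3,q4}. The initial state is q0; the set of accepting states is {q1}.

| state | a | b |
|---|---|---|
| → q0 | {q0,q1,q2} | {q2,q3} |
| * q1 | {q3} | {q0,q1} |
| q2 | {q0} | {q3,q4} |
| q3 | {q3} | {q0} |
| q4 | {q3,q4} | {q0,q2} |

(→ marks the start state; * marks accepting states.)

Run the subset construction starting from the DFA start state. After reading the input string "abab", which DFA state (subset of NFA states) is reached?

Start: {q0}.
δ(q0,a) = {q0,q1,q2}.
Union: {q0,q1,q2}.
After a: {q0,q1,q2}.
δ(q0,b) = {q2,q3}; δ(q1,b) = {q0,q1}; δ(q2,b) = {q3,q4}.
Union: {q0,q1,q2,q3,q4}.
After b: {q0,q1,q2,q3,q4}.
δ(q0,a) = {q0,q1,q2}; δ(q1,a) = {q3}; δ(q2,a) = {q0}; δ(q3,a) = {q3}; δ(q4,a) = {q3,q4}.
Union: {q0,q1,q2,q3,q4}.
After a: {q0,q1,q2,q3,q4}.
δ(q0,b) = {q2,q3}; δ(q1,b) = {q0,q1}; δ(q2,b) = {q3,q4}; δ(q3,b) = {q0}; δ(q4,b) = {q0,q2}.
Union: {q0,q1,q2,q3,q4}.
After b: {q0,q1,q2,q3,q4}.

{q0,q1,q2,q3,q4}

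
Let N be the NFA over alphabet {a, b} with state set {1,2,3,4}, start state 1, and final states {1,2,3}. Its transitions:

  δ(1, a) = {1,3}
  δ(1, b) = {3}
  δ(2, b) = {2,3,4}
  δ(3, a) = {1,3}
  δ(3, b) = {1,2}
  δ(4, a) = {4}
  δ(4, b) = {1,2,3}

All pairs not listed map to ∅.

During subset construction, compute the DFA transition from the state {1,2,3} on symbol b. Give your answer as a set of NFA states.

δ(1,b) = {3}; δ(2,b) = {2,3,4}; δ(3,b) = {1,2}.
Union: {1,2,3,4}.

{1,2,3,4}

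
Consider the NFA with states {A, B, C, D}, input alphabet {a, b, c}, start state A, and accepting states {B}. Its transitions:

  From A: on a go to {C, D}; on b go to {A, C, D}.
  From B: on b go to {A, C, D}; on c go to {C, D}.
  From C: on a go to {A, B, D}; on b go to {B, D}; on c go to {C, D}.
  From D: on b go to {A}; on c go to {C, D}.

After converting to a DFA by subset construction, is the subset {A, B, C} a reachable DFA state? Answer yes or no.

no

Start state of the DFA: {A}.
{A} --a--> {C, D}  [new]
{A} --b--> {A, C, D}  [new]
{A} --c--> ∅  [new]
{C, D} --a--> {A, B, D}  [new]
{C, D} --b--> {A, B, D}  [seen]
{C, D} --c--> {C, D}  [seen]
{A, C, D} --a--> {A, B, C, D}  [new]
{A, C, D} --b--> {A, B, C, D}  [seen]
{A, C, D} --c--> {C, D}  [seen]
∅ --a--> ∅  [seen]
∅ --b--> ∅  [seen]
∅ --c--> ∅  [seen]
{A, B, D} --a--> {C, D}  [seen]
{A, B, D} --b--> {A, C, D}  [seen]
{A, B, D} --c--> {C, D}  [seen]
{A, B, C, D} --a--> {A, B, C, D}  [seen]
{A, B, C, D} --b--> {A, B, C, D}  [seen]
{A, B, C, D} --c--> {C, D}  [seen]
Reachable DFA states: {A}, {C, D}, {A, C, D}, ∅, {A, B, D}, {A, B, C, D}.
{A, B, C} is not among them.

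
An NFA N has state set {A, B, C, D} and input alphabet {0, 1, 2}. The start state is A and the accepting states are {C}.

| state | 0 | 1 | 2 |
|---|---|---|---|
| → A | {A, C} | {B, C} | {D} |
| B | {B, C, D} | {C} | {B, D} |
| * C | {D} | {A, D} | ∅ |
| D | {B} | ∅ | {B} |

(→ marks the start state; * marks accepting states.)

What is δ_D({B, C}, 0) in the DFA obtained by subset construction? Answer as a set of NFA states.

{B, C, D}

δ(B,0) = {B, C, D}; δ(C,0) = {D}.
Union: {B, C, D}.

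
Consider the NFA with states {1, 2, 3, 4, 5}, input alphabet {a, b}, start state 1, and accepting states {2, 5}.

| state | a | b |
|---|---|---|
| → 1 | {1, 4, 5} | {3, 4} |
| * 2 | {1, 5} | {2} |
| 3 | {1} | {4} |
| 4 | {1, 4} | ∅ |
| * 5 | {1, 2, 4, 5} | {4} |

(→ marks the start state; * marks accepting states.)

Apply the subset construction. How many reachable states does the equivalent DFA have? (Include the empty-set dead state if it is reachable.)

11

Start state of the DFA: {1}.
{1} --a--> {1, 4, 5}  [new]
{1} --b--> {3, 4}  [new]
{1, 4, 5} --a--> {1, 2, 4, 5}  [new]
{1, 4, 5} --b--> {3, 4}  [seen]
{3, 4} --a--> {1, 4}  [new]
{3, 4} --b--> {4}  [new]
{1, 2, 4, 5} --a--> {1, 2, 4, 5}  [seen]
{1, 2, 4, 5} --b--> {2, 3, 4}  [new]
{1, 4} --a--> {1, 4, 5}  [seen]
{1, 4} --b--> {3, 4}  [seen]
{4} --a--> {1, 4}  [seen]
{4} --b--> ∅  [new]
{2, 3, 4} --a--> {1, 4, 5}  [seen]
{2, 3, 4} --b--> {2, 4}  [new]
∅ --a--> ∅  [seen]
∅ --b--> ∅  [seen]
{2, 4} --a--> {1, 4, 5}  [seen]
{2, 4} --b--> {2}  [new]
{2} --a--> {1, 5}  [new]
{2} --b--> {2}  [seen]
{1, 5} --a--> {1, 2, 4, 5}  [seen]
{1, 5} --b--> {3, 4}  [seen]
Reachable DFA states: {1}, {1, 4, 5}, {3, 4}, {1, 2, 4, 5}, {1, 4}, {4}, {2, 3, 4}, ∅, {2, 4}, {2}, {1, 5}.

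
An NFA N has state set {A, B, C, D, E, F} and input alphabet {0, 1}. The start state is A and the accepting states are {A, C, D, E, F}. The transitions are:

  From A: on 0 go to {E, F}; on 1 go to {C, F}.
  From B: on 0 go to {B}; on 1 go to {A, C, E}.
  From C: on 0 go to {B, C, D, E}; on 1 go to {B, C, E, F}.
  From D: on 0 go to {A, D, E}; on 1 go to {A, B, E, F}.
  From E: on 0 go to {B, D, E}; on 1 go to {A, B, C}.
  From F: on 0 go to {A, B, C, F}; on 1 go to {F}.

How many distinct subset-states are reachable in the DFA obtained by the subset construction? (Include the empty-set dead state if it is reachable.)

Start state of the DFA: {A}.
{A} --0--> {E, F}  [new]
{A} --1--> {C, F}  [new]
{E, F} --0--> {A, B, C, D, E, F}  [new]
{E, F} --1--> {A, B, C, F}  [new]
{C, F} --0--> {A, B, C, D, E, F}  [seen]
{C, F} --1--> {B, C, E, F}  [new]
{A, B, C, D, E, F} --0--> {A, B, C, D, E, F}  [seen]
{A, B, C, D, E, F} --1--> {A, B, C, E, F}  [new]
{A, B, C, F} --0--> {A, B, C, D, E, F}  [seen]
{A, B, C, F} --1--> {A, B, C, E, F}  [seen]
{B, C, E, F} --0--> {A, B, C, D, E, F}  [seen]
{B, C, E, F} --1--> {A, B, C, E, F}  [seen]
{A, B, C, E, F} --0--> {A, B, C, D, E, F}  [seen]
{A, B, C, E, F} --1--> {A, B, C, E, F}  [seen]
Reachable DFA states: {A}, {E, F}, {C, F}, {A, B, C, D, E, F}, {A, B, C, F}, {B, C, E, F}, {A, B, C, E, F}.

7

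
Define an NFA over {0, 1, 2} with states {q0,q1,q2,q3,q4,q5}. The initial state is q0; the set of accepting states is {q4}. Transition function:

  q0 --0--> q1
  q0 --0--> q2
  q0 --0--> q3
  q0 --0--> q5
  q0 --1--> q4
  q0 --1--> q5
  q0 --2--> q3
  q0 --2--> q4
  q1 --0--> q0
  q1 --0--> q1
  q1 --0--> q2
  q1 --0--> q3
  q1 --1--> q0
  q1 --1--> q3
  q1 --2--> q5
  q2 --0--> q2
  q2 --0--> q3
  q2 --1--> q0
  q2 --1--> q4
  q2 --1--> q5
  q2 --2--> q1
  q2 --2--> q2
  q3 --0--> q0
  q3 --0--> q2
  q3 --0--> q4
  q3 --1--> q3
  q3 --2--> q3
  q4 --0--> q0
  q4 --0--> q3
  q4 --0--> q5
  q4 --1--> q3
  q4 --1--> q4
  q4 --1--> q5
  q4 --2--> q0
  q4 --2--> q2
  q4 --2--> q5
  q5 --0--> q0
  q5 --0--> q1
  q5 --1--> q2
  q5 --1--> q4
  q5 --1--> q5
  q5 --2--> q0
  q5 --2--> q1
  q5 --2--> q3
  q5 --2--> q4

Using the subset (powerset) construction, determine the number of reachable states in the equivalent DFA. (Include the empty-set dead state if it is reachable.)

Start state of the DFA: {q0}.
{q0} --0--> {q1,q2,q3,q5}  [new]
{q0} --1--> {q4,q5}  [new]
{q0} --2--> {q3,q4}  [new]
{q1,q2,q3,q5} --0--> {q0,q1,q2,q3,q4}  [new]
{q1,q2,q3,q5} --1--> {q0,q2,q3,q4,q5}  [new]
{q1,q2,q3,q5} --2--> {q0,q1,q2,q3,q4,q5}  [new]
{q4,q5} --0--> {q0,q1,q3,q5}  [new]
{q4,q5} --1--> {q2,q3,q4,q5}  [new]
{q4,q5} --2--> {q0,q1,q2,q3,q4,q5}  [seen]
{q3,q4} --0--> {q0,q2,q3,q4,q5}  [seen]
{q3,q4} --1--> {q3,q4,q5}  [new]
{q3,q4} --2--> {q0,q2,q3,q5}  [new]
{q0,q1,q2,q3,q4} --0--> {q0,q1,q2,q3,q4,q5}  [seen]
{q0,q1,q2,q3,q4} --1--> {q0,q3,q4,q5}  [new]
{q0,q1,q2,q3,q4} --2--> {q0,q1,q2,q3,q4,q5}  [seen]
{q0,q2,q3,q4,q5} --0--> {q0,q1,q2,q3,q4,q5}  [seen]
{q0,q2,q3,q4,q5} --1--> {q0,q2,q3,q4,q5}  [seen]
{q0,q2,q3,q4,q5} --2--> {q0,q1,q2,q3,q4,q5}  [seen]
{q0,q1,q2,q3,q4,q5} --0--> {q0,q1,q2,q3,q4,q5}  [seen]
{q0,q1,q2,q3,q4,q5} --1--> {q0,q2,q3,q4,q5}  [seen]
{q0,q1,q2,q3,q4,q5} --2--> {q0,q1,q2,q3,q4,q5}  [seen]
{q0,q1,q3,q5} --0--> {q0,q1,q2,q3,q4,q5}  [seen]
{q0,q1,q3,q5} --1--> {q0,q2,q3,q4,q5}  [seen]
{q0,q1,q3,q5} --2--> {q0,q1,q3,q4,q5}  [new]
{q2,q3,q4,q5} --0--> {q0,q1,q2,q3,q4,q5}  [seen]
{q2,q3,q4,q5} --1--> {q0,q2,q3,q4,q5}  [seen]
{q2,q3,q4,q5} --2--> {q0,q1,q2,q3,q4,q5}  [seen]
{q3,q4,q5} --0--> {q0,q1,q2,q3,q4,q5}  [seen]
{q3,q4,q5} --1--> {q2,q3,q4,q5}  [seen]
{q3,q4,q5} --2--> {q0,q1,q2,q3,q4,q5}  [seen]
{q0,q2,q3,q5} --0--> {q0,q1,q2,q3,q4,q5}  [seen]
{q0,q2,q3,q5} --1--> {q0,q2,q3,q4,q5}  [seen]
{q0,q2,q3,q5} --2--> {q0,q1,q2,q3,q4}  [seen]
{q0,q3,q4,q5} --0--> {q0,q1,q2,q3,q4,q5}  [seen]
{q0,q3,q4,q5} --1--> {q2,q3,q4,q5}  [seen]
{q0,q3,q4,q5} --2--> {q0,q1,q2,q3,q4,q5}  [seen]
{q0,q1,q3,q4,q5} --0--> {q0,q1,q2,q3,q4,q5}  [seen]
{q0,q1,q3,q4,q5} --1--> {q0,q2,q3,q4,q5}  [seen]
{q0,q1,q3,q4,q5} --2--> {q0,q1,q2,q3,q4,q5}  [seen]
Reachable DFA states: {q0}, {q1,q2,q3,q5}, {q4,q5}, {q3,q4}, {q0,q1,q2,q3,q4}, {q0,q2,q3,q4,q5}, {q0,q1,q2,q3,q4,q5}, {q0,q1,q3,q5}, {q2,q3,q4,q5}, {q3,q4,q5}, {q0,q2,q3,q5}, {q0,q3,q4,q5}, {q0,q1,q3,q4,q5}.

13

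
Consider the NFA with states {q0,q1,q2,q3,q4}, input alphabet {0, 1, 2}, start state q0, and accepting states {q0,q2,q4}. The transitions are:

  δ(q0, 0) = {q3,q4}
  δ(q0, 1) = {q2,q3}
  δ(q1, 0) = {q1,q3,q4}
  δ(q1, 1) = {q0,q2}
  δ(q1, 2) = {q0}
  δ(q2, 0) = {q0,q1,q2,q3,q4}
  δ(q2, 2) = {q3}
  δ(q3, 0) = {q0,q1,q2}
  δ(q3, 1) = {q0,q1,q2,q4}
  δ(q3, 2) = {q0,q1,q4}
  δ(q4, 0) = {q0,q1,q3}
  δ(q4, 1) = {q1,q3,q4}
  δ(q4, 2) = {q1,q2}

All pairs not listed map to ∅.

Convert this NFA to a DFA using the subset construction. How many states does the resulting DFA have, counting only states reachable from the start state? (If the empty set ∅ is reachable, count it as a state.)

8

Start state of the DFA: {q0}.
{q0} --0--> {q3,q4}  [new]
{q0} --1--> {q2,q3}  [new]
{q0} --2--> ∅  [new]
{q3,q4} --0--> {q0,q1,q2,q3}  [new]
{q3,q4} --1--> {q0,q1,q2,q3,q4}  [new]
{q3,q4} --2--> {q0,q1,q2,q4}  [new]
{q2,q3} --0--> {q0,q1,q2,q3,q4}  [seen]
{q2,q3} --1--> {q0,q1,q2,q4}  [seen]
{q2,q3} --2--> {q0,q1,q3,q4}  [new]
∅ --0--> ∅  [seen]
∅ --1--> ∅  [seen]
∅ --2--> ∅  [seen]
{q0,q1,q2,q3} --0--> {q0,q1,q2,q3,q4}  [seen]
{q0,q1,q2,q3} --1--> {q0,q1,q2,q3,q4}  [seen]
{q0,q1,q2,q3} --2--> {q0,q1,q3,q4}  [seen]
{q0,q1,q2,q3,q4} --0--> {q0,q1,q2,q3,q4}  [seen]
{q0,q1,q2,q3,q4} --1--> {q0,q1,q2,q3,q4}  [seen]
{q0,q1,q2,q3,q4} --2--> {q0,q1,q2,q3,q4}  [seen]
{q0,q1,q2,q4} --0--> {q0,q1,q2,q3,q4}  [seen]
{q0,q1,q2,q4} --1--> {q0,q1,q2,q3,q4}  [seen]
{q0,q1,q2,q4} --2--> {q0,q1,q2,q3}  [seen]
{q0,q1,q3,q4} --0--> {q0,q1,q2,q3,q4}  [seen]
{q0,q1,q3,q4} --1--> {q0,q1,q2,q3,q4}  [seen]
{q0,q1,q3,q4} --2--> {q0,q1,q2,q4}  [seen]
Reachable DFA states: {q0}, {q3,q4}, {q2,q3}, ∅, {q0,q1,q2,q3}, {q0,q1,q2,q3,q4}, {q0,q1,q2,q4}, {q0,q1,q3,q4}.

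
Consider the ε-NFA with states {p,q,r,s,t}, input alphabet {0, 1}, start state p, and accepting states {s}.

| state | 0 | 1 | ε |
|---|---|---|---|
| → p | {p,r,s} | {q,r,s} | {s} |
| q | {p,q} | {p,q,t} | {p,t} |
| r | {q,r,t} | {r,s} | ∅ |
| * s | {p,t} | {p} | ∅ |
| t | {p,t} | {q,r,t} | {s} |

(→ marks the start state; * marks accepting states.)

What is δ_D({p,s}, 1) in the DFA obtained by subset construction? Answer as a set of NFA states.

{p,q,r,s,t}

δ(p,1) = {q,r,s}; δ(s,1) = {p}.
Union: {p,q,r,s}.
ε-closure gives {p,q,r,s,t}.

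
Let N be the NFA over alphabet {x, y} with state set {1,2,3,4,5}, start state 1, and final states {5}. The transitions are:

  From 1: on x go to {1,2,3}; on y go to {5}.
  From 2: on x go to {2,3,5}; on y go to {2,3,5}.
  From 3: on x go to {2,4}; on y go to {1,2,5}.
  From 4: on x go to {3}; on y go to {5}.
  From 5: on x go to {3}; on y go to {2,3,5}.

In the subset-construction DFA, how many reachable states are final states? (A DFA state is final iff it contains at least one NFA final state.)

Start state of the DFA: {1}.
{1} --x--> {1,2,3}  [new]
{1} --y--> {5}  [new]
{1,2,3} --x--> {1,2,3,4,5}  [new]
{1,2,3} --y--> {1,2,3,5}  [new]
{5} --x--> {3}  [new]
{5} --y--> {2,3,5}  [new]
{1,2,3,4,5} --x--> {1,2,3,4,5}  [seen]
{1,2,3,4,5} --y--> {1,2,3,5}  [seen]
{1,2,3,5} --x--> {1,2,3,4,5}  [seen]
{1,2,3,5} --y--> {1,2,3,5}  [seen]
{3} --x--> {2,4}  [new]
{3} --y--> {1,2,5}  [new]
{2,3,5} --x--> {2,3,4,5}  [new]
{2,3,5} --y--> {1,2,3,5}  [seen]
{2,4} --x--> {2,3,5}  [seen]
{2,4} --y--> {2,3,5}  [seen]
{1,2,5} --x--> {1,2,3,5}  [seen]
{1,2,5} --y--> {2,3,5}  [seen]
{2,3,4,5} --x--> {2,3,4,5}  [seen]
{2,3,4,5} --y--> {1,2,3,5}  [seen]
Reachable DFA states: {1}, {1,2,3}, {5}, {1,2,3,4,5}, {1,2,3,5}, {3}, {2,3,5}, {2,4}, {1,2,5}, {2,3,4,5}.
Accepting DFA states (contain an NFA accepting state): {5}, {1,2,3,4,5}, {1,2,3,5}, {2,3,5}, {1,2,5}, {2,3,4,5}.

6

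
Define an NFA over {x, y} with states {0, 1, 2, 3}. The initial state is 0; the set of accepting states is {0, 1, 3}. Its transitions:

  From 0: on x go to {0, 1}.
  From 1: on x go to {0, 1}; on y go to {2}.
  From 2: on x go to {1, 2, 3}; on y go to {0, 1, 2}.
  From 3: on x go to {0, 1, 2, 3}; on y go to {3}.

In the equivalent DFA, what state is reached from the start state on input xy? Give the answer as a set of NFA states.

{2}

Start: {0}.
δ(0,x) = {0, 1}.
Union: {0, 1}.
After x: {0, 1}.
δ(0,y) = ∅; δ(1,y) = {2}.
Union: {2}.
After y: {2}.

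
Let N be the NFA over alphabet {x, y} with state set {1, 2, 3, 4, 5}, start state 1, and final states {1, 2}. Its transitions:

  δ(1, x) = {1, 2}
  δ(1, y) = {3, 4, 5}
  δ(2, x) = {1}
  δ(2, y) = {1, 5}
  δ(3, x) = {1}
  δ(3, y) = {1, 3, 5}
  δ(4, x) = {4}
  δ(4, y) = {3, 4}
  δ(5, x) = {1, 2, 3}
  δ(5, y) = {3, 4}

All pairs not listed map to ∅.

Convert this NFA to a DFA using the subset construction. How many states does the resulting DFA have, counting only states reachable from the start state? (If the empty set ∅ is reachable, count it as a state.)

6

Start state of the DFA: {1}.
{1} --x--> {1, 2}  [new]
{1} --y--> {3, 4, 5}  [new]
{1, 2} --x--> {1, 2}  [seen]
{1, 2} --y--> {1, 3, 4, 5}  [new]
{3, 4, 5} --x--> {1, 2, 3, 4}  [new]
{3, 4, 5} --y--> {1, 3, 4, 5}  [seen]
{1, 3, 4, 5} --x--> {1, 2, 3, 4}  [seen]
{1, 3, 4, 5} --y--> {1, 3, 4, 5}  [seen]
{1, 2, 3, 4} --x--> {1, 2, 4}  [new]
{1, 2, 3, 4} --y--> {1, 3, 4, 5}  [seen]
{1, 2, 4} --x--> {1, 2, 4}  [seen]
{1, 2, 4} --y--> {1, 3, 4, 5}  [seen]
Reachable DFA states: {1}, {1, 2}, {3, 4, 5}, {1, 3, 4, 5}, {1, 2, 3, 4}, {1, 2, 4}.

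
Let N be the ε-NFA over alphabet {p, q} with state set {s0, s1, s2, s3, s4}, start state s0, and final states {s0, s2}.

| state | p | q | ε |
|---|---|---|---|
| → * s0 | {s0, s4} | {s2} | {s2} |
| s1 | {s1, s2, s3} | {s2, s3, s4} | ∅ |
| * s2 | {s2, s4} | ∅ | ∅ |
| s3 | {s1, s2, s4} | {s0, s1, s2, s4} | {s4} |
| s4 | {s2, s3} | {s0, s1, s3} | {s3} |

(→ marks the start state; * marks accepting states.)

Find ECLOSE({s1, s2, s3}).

Begin with {s1, s2, s3}.
s3 →ε {s4}; add s4.
ε-closure = {s1, s2, s3, s4}.

{s1, s2, s3, s4}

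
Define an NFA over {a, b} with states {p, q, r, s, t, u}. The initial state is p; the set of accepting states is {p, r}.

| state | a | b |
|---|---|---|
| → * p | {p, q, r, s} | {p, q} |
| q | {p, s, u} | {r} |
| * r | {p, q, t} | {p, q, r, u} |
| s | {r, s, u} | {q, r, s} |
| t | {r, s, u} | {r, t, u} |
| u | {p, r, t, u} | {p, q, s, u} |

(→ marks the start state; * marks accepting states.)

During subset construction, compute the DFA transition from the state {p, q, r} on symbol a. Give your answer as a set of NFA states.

δ(p,a) = {p, q, r, s}; δ(q,a) = {p, s, u}; δ(r,a) = {p, q, t}.
Union: {p, q, r, s, t, u}.

{p, q, r, s, t, u}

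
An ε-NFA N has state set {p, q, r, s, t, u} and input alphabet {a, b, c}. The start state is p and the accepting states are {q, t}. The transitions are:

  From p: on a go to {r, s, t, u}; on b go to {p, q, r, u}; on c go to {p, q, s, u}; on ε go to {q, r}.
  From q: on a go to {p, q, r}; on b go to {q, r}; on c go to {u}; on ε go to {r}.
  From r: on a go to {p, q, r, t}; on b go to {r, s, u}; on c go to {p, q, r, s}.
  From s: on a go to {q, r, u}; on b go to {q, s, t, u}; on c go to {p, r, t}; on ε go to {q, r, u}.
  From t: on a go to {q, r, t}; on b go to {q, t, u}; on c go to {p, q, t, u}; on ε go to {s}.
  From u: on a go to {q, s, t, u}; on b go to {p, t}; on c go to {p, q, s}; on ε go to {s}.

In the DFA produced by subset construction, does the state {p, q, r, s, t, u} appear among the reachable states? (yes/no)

Start state of the DFA: {p, q, r} (ε-closure of the NFA start).
{p, q, r} --a--> {p, q, r, s, t, u}  [new]
{p, q, r} --b--> {p, q, r, s, u}  [new]
{p, q, r} --c--> {p, q, r, s, u}  [seen]
{p, q, r, s, t, u} --a--> {p, q, r, s, t, u}  [seen]
{p, q, r, s, t, u} --b--> {p, q, r, s, t, u}  [seen]
{p, q, r, s, t, u} --c--> {p, q, r, s, t, u}  [seen]
{p, q, r, s, u} --a--> {p, q, r, s, t, u}  [seen]
{p, q, r, s, u} --b--> {p, q, r, s, t, u}  [seen]
{p, q, r, s, u} --c--> {p, q, r, s, t, u}  [seen]
Reachable DFA states: {p, q, r}, {p, q, r, s, t, u}, {p, q, r, s, u}.
{p, q, r, s, t, u} is among them.

yes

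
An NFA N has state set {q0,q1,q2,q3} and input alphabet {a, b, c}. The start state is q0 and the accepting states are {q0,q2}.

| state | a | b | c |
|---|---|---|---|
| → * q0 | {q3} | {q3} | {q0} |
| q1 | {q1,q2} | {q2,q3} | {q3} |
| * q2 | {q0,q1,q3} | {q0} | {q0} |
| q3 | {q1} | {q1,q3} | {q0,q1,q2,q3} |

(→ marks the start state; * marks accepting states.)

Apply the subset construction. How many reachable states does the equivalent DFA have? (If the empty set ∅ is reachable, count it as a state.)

Start state of the DFA: {q0}.
{q0} --a--> {q3}  [new]
{q0} --b--> {q3}  [seen]
{q0} --c--> {q0}  [seen]
{q3} --a--> {q1}  [new]
{q3} --b--> {q1,q3}  [new]
{q3} --c--> {q0,q1,q2,q3}  [new]
{q1} --a--> {q1,q2}  [new]
{q1} --b--> {q2,q3}  [new]
{q1} --c--> {q3}  [seen]
{q1,q3} --a--> {q1,q2}  [seen]
{q1,q3} --b--> {q1,q2,q3}  [new]
{q1,q3} --c--> {q0,q1,q2,q3}  [seen]
{q0,q1,q2,q3} --a--> {q0,q1,q2,q3}  [seen]
{q0,q1,q2,q3} --b--> {q0,q1,q2,q3}  [seen]
{q0,q1,q2,q3} --c--> {q0,q1,q2,q3}  [seen]
{q1,q2} --a--> {q0,q1,q2,q3}  [seen]
{q1,q2} --b--> {q0,q2,q3}  [new]
{q1,q2} --c--> {q0,q3}  [new]
{q2,q3} --a--> {q0,q1,q3}  [new]
{q2,q3} --b--> {q0,q1,q3}  [seen]
{q2,q3} --c--> {q0,q1,q2,q3}  [seen]
{q1,q2,q3} --a--> {q0,q1,q2,q3}  [seen]
{q1,q2,q3} --b--> {q0,q1,q2,q3}  [seen]
{q1,q2,q3} --c--> {q0,q1,q2,q3}  [seen]
{q0,q2,q3} --a--> {q0,q1,q3}  [seen]
{q0,q2,q3} --b--> {q0,q1,q3}  [seen]
{q0,q2,q3} --c--> {q0,q1,q2,q3}  [seen]
{q0,q3} --a--> {q1,q3}  [seen]
{q0,q3} --b--> {q1,q3}  [seen]
{q0,q3} --c--> {q0,q1,q2,q3}  [seen]
{q0,q1,q3} --a--> {q1,q2,q3}  [seen]
{q0,q1,q3} --b--> {q1,q2,q3}  [seen]
{q0,q1,q3} --c--> {q0,q1,q2,q3}  [seen]
Reachable DFA states: {q0}, {q3}, {q1}, {q1,q3}, {q0,q1,q2,q3}, {q1,q2}, {q2,q3}, {q1,q2,q3}, {q0,q2,q3}, {q0,q3}, {q0,q1,q3}.

11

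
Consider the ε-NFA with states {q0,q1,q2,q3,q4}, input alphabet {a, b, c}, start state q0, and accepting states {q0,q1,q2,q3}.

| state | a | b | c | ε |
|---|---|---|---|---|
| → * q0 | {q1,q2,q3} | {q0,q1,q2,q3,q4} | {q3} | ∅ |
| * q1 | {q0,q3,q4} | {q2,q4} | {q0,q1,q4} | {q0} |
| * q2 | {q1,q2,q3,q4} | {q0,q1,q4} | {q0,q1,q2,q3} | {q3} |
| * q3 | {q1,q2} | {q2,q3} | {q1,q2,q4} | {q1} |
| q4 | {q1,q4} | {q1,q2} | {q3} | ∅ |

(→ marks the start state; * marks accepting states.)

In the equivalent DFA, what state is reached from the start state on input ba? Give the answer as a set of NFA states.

{q0,q1,q2,q3,q4}

Start: {q0}.
δ(q0,b) = {q0,q1,q2,q3,q4}.
Union: {q0,q1,q2,q3,q4}.
After b: {q0,q1,q2,q3,q4}.
δ(q0,a) = {q1,q2,q3}; δ(q1,a) = {q0,q3,q4}; δ(q2,a) = {q1,q2,q3,q4}; δ(q3,a) = {q1,q2}; δ(q4,a) = {q1,q4}.
Union: {q0,q1,q2,q3,q4}.
After a: {q0,q1,q2,q3,q4}.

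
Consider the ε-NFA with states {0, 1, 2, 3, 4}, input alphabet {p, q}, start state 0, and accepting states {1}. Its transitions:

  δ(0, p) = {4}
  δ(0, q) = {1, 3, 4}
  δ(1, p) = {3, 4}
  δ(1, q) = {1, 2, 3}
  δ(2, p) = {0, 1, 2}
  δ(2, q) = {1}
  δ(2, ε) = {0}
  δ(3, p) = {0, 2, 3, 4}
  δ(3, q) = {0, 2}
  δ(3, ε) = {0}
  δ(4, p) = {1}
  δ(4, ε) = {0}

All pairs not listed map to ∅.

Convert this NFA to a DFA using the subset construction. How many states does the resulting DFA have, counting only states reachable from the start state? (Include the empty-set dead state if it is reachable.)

5

Start state of the DFA: {0} (ε-closure of the NFA start).
{0} --p--> {0, 4}  [new]
{0} --q--> {0, 1, 3, 4}  [new]
{0, 4} --p--> {0, 1, 4}  [new]
{0, 4} --q--> {0, 1, 3, 4}  [seen]
{0, 1, 3, 4} --p--> {0, 1, 2, 3, 4}  [new]
{0, 1, 3, 4} --q--> {0, 1, 2, 3, 4}  [seen]
{0, 1, 4} --p--> {0, 1, 3, 4}  [seen]
{0, 1, 4} --q--> {0, 1, 2, 3, 4}  [seen]
{0, 1, 2, 3, 4} --p--> {0, 1, 2, 3, 4}  [seen]
{0, 1, 2, 3, 4} --q--> {0, 1, 2, 3, 4}  [seen]
Reachable DFA states: {0}, {0, 4}, {0, 1, 3, 4}, {0, 1, 4}, {0, 1, 2, 3, 4}.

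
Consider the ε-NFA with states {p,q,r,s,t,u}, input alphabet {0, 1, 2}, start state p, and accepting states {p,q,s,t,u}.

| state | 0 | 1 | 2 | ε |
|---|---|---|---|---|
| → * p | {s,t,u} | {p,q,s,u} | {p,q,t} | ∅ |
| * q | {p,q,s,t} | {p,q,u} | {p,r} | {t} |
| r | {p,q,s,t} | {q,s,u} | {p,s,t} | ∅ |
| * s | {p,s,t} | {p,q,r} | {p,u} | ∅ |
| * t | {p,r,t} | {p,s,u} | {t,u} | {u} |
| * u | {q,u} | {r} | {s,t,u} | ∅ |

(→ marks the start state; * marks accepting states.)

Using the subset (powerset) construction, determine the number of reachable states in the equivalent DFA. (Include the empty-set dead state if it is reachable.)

Start state of the DFA: {p} (ε-closure of the NFA start).
{p} --0--> {s,t,u}  [new]
{p} --1--> {p,q,s,t,u}  [new]
{p} --2--> {p,q,t,u}  [new]
{s,t,u} --0--> {p,q,r,s,t,u}  [new]
{s,t,u} --1--> {p,q,r,s,t,u}  [seen]
{s,t,u} --2--> {p,s,t,u}  [new]
{p,q,s,t,u} --0--> {p,q,r,s,t,u}  [seen]
{p,q,s,t,u} --1--> {p,q,r,s,t,u}  [seen]
{p,q,s,t,u} --2--> {p,q,r,s,t,u}  [seen]
{p,q,t,u} --0--> {p,q,r,s,t,u}  [seen]
{p,q,t,u} --1--> {p,q,r,s,t,u}  [seen]
{p,q,t,u} --2--> {p,q,r,s,t,u}  [seen]
{p,q,r,s,t,u} --0--> {p,q,r,s,t,u}  [seen]
{p,q,r,s,t,u} --1--> {p,q,r,s,t,u}  [seen]
{p,q,r,s,t,u} --2--> {p,q,r,s,t,u}  [seen]
{p,s,t,u} --0--> {p,q,r,s,t,u}  [seen]
{p,s,t,u} --1--> {p,q,r,s,t,u}  [seen]
{p,s,t,u} --2--> {p,q,s,t,u}  [seen]
Reachable DFA states: {p}, {s,t,u}, {p,q,s,t,u}, {p,q,t,u}, {p,q,r,s,t,u}, {p,s,t,u}.

6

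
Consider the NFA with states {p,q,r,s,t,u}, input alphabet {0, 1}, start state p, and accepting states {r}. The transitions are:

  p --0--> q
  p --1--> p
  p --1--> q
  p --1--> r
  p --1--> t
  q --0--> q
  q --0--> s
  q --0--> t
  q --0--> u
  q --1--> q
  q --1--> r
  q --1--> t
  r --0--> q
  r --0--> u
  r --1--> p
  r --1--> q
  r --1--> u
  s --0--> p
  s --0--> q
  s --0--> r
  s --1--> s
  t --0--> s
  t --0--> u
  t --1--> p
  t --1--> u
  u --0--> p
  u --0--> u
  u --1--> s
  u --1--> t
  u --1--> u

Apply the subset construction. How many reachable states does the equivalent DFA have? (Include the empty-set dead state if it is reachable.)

8

Start state of the DFA: {p}.
{p} --0--> {q}  [new]
{p} --1--> {p,q,r,t}  [new]
{q} --0--> {q,s,t,u}  [new]
{q} --1--> {q,r,t}  [new]
{p,q,r,t} --0--> {q,s,t,u}  [seen]
{p,q,r,t} --1--> {p,q,r,t,u}  [new]
{q,s,t,u} --0--> {p,q,r,s,t,u}  [new]
{q,s,t,u} --1--> {p,q,r,s,t,u}  [seen]
{q,r,t} --0--> {q,s,t,u}  [seen]
{q,r,t} --1--> {p,q,r,t,u}  [seen]
{p,q,r,t,u} --0--> {p,q,s,t,u}  [new]
{p,q,r,t,u} --1--> {p,q,r,s,t,u}  [seen]
{p,q,r,s,t,u} --0--> {p,q,r,s,t,u}  [seen]
{p,q,r,s,t,u} --1--> {p,q,r,s,t,u}  [seen]
{p,q,s,t,u} --0--> {p,q,r,s,t,u}  [seen]
{p,q,s,t,u} --1--> {p,q,r,s,t,u}  [seen]
Reachable DFA states: {p}, {q}, {p,q,r,t}, {q,s,t,u}, {q,r,t}, {p,q,r,t,u}, {p,q,r,s,t,u}, {p,q,s,t,u}.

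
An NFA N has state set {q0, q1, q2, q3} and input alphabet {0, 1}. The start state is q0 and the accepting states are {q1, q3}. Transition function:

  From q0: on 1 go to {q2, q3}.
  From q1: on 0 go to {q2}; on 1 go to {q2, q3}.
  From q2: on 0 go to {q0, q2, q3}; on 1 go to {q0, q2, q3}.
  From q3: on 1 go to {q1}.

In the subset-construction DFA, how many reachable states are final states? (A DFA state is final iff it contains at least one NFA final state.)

Start state of the DFA: {q0}.
{q0} --0--> ∅  [new]
{q0} --1--> {q2, q3}  [new]
∅ --0--> ∅  [seen]
∅ --1--> ∅  [seen]
{q2, q3} --0--> {q0, q2, q3}  [new]
{q2, q3} --1--> {q0, q1, q2, q3}  [new]
{q0, q2, q3} --0--> {q0, q2, q3}  [seen]
{q0, q2, q3} --1--> {q0, q1, q2, q3}  [seen]
{q0, q1, q2, q3} --0--> {q0, q2, q3}  [seen]
{q0, q1, q2, q3} --1--> {q0, q1, q2, q3}  [seen]
Reachable DFA states: {q0}, ∅, {q2, q3}, {q0, q2, q3}, {q0, q1, q2, q3}.
Accepting DFA states (contain an NFA accepting state): {q2, q3}, {q0, q2, q3}, {q0, q1, q2, q3}.

3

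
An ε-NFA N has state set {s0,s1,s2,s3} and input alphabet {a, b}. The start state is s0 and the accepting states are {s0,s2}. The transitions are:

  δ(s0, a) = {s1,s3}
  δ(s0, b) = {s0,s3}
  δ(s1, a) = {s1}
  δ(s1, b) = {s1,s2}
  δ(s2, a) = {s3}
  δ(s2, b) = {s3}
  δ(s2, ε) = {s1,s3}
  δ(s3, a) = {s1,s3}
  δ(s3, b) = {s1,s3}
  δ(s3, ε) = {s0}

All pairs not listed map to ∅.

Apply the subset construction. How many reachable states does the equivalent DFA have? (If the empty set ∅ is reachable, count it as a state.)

Start state of the DFA: {s0} (ε-closure of the NFA start).
{s0} --a--> {s0,s1,s3}  [new]
{s0} --b--> {s0,s3}  [new]
{s0,s1,s3} --a--> {s0,s1,s3}  [seen]
{s0,s1,s3} --b--> {s0,s1,s2,s3}  [new]
{s0,s3} --a--> {s0,s1,s3}  [seen]
{s0,s3} --b--> {s0,s1,s3}  [seen]
{s0,s1,s2,s3} --a--> {s0,s1,s3}  [seen]
{s0,s1,s2,s3} --b--> {s0,s1,s2,s3}  [seen]
Reachable DFA states: {s0}, {s0,s1,s3}, {s0,s3}, {s0,s1,s2,s3}.

4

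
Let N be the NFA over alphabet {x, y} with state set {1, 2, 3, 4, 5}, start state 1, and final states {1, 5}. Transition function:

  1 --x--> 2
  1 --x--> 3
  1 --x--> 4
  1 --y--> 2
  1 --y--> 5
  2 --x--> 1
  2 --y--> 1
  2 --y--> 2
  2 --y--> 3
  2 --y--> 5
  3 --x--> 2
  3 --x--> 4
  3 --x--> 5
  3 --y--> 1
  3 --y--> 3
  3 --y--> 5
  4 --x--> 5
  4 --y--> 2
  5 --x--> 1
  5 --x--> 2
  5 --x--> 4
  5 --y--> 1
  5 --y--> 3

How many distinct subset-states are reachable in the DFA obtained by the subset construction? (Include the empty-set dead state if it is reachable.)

7

Start state of the DFA: {1}.
{1} --x--> {2, 3, 4}  [new]
{1} --y--> {2, 5}  [new]
{2, 3, 4} --x--> {1, 2, 4, 5}  [new]
{2, 3, 4} --y--> {1, 2, 3, 5}  [new]
{2, 5} --x--> {1, 2, 4}  [new]
{2, 5} --y--> {1, 2, 3, 5}  [seen]
{1, 2, 4, 5} --x--> {1, 2, 3, 4, 5}  [new]
{1, 2, 4, 5} --y--> {1, 2, 3, 5}  [seen]
{1, 2, 3, 5} --x--> {1, 2, 3, 4, 5}  [seen]
{1, 2, 3, 5} --y--> {1, 2, 3, 5}  [seen]
{1, 2, 4} --x--> {1, 2, 3, 4, 5}  [seen]
{1, 2, 4} --y--> {1, 2, 3, 5}  [seen]
{1, 2, 3, 4, 5} --x--> {1, 2, 3, 4, 5}  [seen]
{1, 2, 3, 4, 5} --y--> {1, 2, 3, 5}  [seen]
Reachable DFA states: {1}, {2, 3, 4}, {2, 5}, {1, 2, 4, 5}, {1, 2, 3, 5}, {1, 2, 4}, {1, 2, 3, 4, 5}.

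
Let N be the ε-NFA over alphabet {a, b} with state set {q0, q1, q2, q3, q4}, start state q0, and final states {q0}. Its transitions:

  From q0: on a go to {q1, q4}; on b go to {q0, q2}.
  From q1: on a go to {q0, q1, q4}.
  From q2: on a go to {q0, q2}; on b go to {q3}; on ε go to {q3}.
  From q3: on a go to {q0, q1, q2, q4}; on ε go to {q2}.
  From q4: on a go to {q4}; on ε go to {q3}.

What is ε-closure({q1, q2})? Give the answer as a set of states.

{q1, q2, q3}

Begin with {q1, q2}.
q2 →ε {q3}; add q3.
ε-closure = {q1, q2, q3}.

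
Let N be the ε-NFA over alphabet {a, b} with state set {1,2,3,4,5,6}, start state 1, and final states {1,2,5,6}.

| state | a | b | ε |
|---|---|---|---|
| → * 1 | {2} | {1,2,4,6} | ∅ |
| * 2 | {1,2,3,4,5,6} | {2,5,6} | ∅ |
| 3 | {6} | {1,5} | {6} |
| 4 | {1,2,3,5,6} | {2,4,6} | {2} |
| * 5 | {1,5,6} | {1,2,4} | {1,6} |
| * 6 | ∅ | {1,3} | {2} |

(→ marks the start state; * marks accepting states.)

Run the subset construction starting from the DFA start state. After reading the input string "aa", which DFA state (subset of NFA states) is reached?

{1,2,3,4,5,6}

Start: {1}.
δ(1,a) = {2}.
Union: {2}.
After a: {2}.
δ(2,a) = {1,2,3,4,5,6}.
Union: {1,2,3,4,5,6}.
After a: {1,2,3,4,5,6}.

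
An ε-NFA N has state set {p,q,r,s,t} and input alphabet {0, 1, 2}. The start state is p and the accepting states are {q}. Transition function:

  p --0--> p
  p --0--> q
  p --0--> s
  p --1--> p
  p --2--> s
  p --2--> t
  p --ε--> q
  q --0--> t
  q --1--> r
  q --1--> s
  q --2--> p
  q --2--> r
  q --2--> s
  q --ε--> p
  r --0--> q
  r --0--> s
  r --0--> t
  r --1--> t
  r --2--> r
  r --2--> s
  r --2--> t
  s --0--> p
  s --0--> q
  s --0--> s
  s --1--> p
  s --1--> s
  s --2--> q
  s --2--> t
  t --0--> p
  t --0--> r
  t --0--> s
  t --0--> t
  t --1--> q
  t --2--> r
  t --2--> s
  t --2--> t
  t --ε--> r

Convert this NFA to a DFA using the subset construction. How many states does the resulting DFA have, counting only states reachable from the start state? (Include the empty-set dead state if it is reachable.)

Start state of the DFA: {p,q} (ε-closure of the NFA start).
{p,q} --0--> {p,q,r,s,t}  [new]
{p,q} --1--> {p,q,r,s}  [new]
{p,q} --2--> {p,q,r,s,t}  [seen]
{p,q,r,s,t} --0--> {p,q,r,s,t}  [seen]
{p,q,r,s,t} --1--> {p,q,r,s,t}  [seen]
{p,q,r,s,t} --2--> {p,q,r,s,t}  [seen]
{p,q,r,s} --0--> {p,q,r,s,t}  [seen]
{p,q,r,s} --1--> {p,q,r,s,t}  [seen]
{p,q,r,s} --2--> {p,q,r,s,t}  [seen]
Reachable DFA states: {p,q}, {p,q,r,s,t}, {p,q,r,s}.

3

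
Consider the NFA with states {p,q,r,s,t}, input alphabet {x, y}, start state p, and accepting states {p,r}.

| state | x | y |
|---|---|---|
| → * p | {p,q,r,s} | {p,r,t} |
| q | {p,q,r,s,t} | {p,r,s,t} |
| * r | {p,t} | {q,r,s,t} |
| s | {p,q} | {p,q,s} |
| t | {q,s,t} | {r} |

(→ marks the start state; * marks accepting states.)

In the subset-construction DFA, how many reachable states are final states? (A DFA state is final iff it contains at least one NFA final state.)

4

Start state of the DFA: {p}.
{p} --x--> {p,q,r,s}  [new]
{p} --y--> {p,r,t}  [new]
{p,q,r,s} --x--> {p,q,r,s,t}  [new]
{p,q,r,s} --y--> {p,q,r,s,t}  [seen]
{p,r,t} --x--> {p,q,r,s,t}  [seen]
{p,r,t} --y--> {p,q,r,s,t}  [seen]
{p,q,r,s,t} --x--> {p,q,r,s,t}  [seen]
{p,q,r,s,t} --y--> {p,q,r,s,t}  [seen]
Reachable DFA states: {p}, {p,q,r,s}, {p,r,t}, {p,q,r,s,t}.
Accepting DFA states (contain an NFA accepting state): {p}, {p,q,r,s}, {p,r,t}, {p,q,r,s,t}.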